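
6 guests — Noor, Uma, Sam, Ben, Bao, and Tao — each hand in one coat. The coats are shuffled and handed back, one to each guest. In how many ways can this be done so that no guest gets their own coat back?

This is the derangement count D_6: permutations of 6 items with no fixed point.
By inclusion–exclusion this is Σ_{j=0}^{6} (−1)^j C(6,j)·(6−j)!.
Computing: 720 − 720 + 360 − 120 + 30 − 6 + 1 = 265.

265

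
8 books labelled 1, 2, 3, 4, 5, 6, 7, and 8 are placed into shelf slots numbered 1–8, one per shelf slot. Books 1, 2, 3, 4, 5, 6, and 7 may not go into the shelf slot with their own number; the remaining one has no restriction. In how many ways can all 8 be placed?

16687

Let Aᵢ (for 1 ≤ i ≤ 7) be the placements that put book i in its forbidden shelf slot. Any j of these fix j positions, leaving (8−j)! ways to fill the rest, and there are C(7,j) ways to pick which j.
By inclusion–exclusion, the number of valid placements is Σ_{j=0}^{7} (−1)^j C(7,j)·(8−j)!.
Computing: 40320 − 35280 + 15120 − 4200 + 840 − 126 + 14 − 1 = 16687.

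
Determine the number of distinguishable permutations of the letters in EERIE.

20

Letter multiplicities in EERIE: E×3, I×1, R×1.
So there are 5! / (3!) = 20 distinguishable arrangements.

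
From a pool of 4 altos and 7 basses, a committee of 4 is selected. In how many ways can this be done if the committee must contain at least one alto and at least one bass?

294

Unrestricted: C(11,4) = 330 ways to pick any 4 of the 11.
Selections missing a whole group: no altos → C(7,4) = 35; no basses → C(4,4) = 1.
Both groups omitted at once is impossible, so 330 − 36 = 294.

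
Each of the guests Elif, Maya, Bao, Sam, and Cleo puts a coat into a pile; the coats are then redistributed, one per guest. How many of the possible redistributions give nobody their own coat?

This is the derangement count D_5: permutations of 5 items with no fixed point.
By inclusion–exclusion this is Σ_{j=0}^{5} (−1)^j C(5,j)·(5−j)!.
Computing: 120 − 120 + 60 − 20 + 5 − 1 = 44.

44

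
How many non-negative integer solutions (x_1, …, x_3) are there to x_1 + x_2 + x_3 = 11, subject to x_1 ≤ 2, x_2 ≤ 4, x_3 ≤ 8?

Ignoring the caps, the number of non-negative solutions to x_1+…+x_3 = 11 is C(13,2) = 78.
Subtract solutions that violate a single cap (substitute x_i' = x_i − (cap_i+1)): x_1 ≥ 3 gives C(10,2) = 45; x_2 ≥ 5 gives C(8,2) = 28; x_3 ≥ 9 gives C(4,2) = 6. Together 79.
Add back pairs where two caps are both exceeded: 10 + 0 + 0 = 10.
By inclusion–exclusion the count is 78 − 79 + 10 = 9.

9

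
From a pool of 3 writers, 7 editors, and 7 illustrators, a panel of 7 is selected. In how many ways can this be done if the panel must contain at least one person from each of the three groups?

15778

With no constraint there are C(17,7) = 19448 possible selections.
Subtract selections that omit an entire group: no writers → C(14,7) = 3432; no editors → C(10,7) = 120; no illustrators → C(10,7) = 120.
Add back selections omitting two groups (i.e. drawn from a single group): C(3,7) + C(7,7) + C(7,7) = 2.
By inclusion–exclusion: 19448 − 3672 + 2 = 15778.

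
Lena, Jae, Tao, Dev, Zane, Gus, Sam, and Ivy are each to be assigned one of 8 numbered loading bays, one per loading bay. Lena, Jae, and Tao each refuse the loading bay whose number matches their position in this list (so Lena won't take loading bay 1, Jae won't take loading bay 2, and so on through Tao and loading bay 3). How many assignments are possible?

27240

Let Aᵢ (for i ∈ {1, 2, 3}) be the placements that put person i in their forbidden loading bay. Any j of these fix j positions, leaving (8−j)! ways to fill the rest, and there are C(3,j) ways to pick which j.
By inclusion–exclusion, the number of valid placements is Σ_{j=0}^{3} (−1)^j C(3,j)·(8−j)!.
Computing: 40320 − 15120 + 2160 − 120 = 27240.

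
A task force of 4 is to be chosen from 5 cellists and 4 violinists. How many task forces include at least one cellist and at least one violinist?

Unrestricted: C(9,4) = 126 ways to pick any 4 of the 9.
Selections missing a whole group: no cellists → C(4,4) = 1; no violinists → C(5,4) = 5.
Both groups omitted at once is impossible, so 126 − 6 = 120.

120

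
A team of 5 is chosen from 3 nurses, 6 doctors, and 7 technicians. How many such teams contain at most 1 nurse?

3432

Split by how many nurses are chosen (0 through 1).
Sum: C(3,0)·C(13,5) + C(3,1)·C(13,4) = 1287 + 2145 = 3432.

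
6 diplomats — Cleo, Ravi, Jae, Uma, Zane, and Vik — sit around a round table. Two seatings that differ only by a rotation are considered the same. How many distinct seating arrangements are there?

Fix one person's seat to break rotational symmetry; the remaining 5 people can be arranged in (5)! = 120 ways.

120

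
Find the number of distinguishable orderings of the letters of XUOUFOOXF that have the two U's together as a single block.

Treat the 2 copies of U as a single block. The multiset to arrange is then {UU, F, F, O, O, O, X, X}, 8 items in all.
That gives (8)!/(3!·2!·2!) = 1680 arrangements.

1680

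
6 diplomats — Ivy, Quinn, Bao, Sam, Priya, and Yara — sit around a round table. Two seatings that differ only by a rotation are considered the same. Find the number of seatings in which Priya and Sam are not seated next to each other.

Without the restriction there are (5)! = 120 seatings.
Seatings with Priya beside Sam: treat them as a block with 2 internal orders, giving 2 × (4)! = 48.
Subtracting, 120 − 48 = 72.

72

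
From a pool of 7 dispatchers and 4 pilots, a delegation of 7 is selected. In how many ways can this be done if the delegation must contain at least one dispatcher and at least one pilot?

329

With no constraint there are C(11,7) = 330 possible selections.
Selections missing a whole group: no dispatchers → C(4,7) = 0; no pilots → C(7,7) = 1.
Both groups omitted at once is impossible, so 330 − 1 = 329.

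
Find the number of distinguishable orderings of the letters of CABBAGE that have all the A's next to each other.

360

Treat the 2 copies of A as a single block. The multiset to arrange is then {AA, B, B, C, E, G}, 6 items in all.
That gives (6)!/(2!) = 360 arrangements.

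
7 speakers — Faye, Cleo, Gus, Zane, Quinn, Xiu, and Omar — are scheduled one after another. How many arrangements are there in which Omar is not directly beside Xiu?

There are 7! = 5040 arrangements in all. If Omar and Xiu are adjacent, merging them into one block gives 2·(6)! = 1440 arrangements.
So 5040 − 1440 = 3600 arrangements keep them apart.

3600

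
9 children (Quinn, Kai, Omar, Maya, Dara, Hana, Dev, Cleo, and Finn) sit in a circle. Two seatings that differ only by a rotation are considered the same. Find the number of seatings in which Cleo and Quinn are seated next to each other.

Glue Cleo and Quinn into a block (2 internal orders). Seating 8 units around a circle gives (7)! arrangements.
So 2 × (7)! = 2 × 5040 = 10080.

10080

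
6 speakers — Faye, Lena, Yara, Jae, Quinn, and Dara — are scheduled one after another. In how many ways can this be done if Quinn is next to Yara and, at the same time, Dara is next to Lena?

Treat {Quinn,Yara} as one block (2 orders) and {Dara,Lena} as another (2 orders).
That leaves 4 units to arrange: 2 × 2 × 4! = 4 × 24 = 96.

96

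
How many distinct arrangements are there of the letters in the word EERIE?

EERIE has 5 letters with E appearing 3 times.
Dividing 5! = 120 by 3! = 6 for the repeated letters gives 20.

20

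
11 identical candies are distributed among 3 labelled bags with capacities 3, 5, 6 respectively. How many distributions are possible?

10

By stars and bars, unrestricted non-negative solutions to x_1+…+x_3 = 11 number C(11+2,2) = 78.
Subtract solutions that violate a single cap (substitute x_i' = x_i − (cap_i+1)): x_1 ≥ 4 gives C(9,2) = 36; x_2 ≥ 6 gives C(7,2) = 21; x_3 ≥ 7 gives C(6,2) = 15. Together 72.
Add back pairs where two caps are both exceeded: 3 + 1 + 0 = 4.
By inclusion–exclusion the count is 78 − 72 + 4 = 10.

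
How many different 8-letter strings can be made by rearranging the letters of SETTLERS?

The 8 letters of SETTLERS have repeats: E appearing twice, S appearing twice, and T appearing twice.
So there are 8! / (2!·2!·2!) = 5040 distinguishable arrangements.

5040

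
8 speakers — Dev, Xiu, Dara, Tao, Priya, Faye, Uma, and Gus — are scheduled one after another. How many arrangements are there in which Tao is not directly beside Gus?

Of the 8! = 40320 arrangements, those with Tao and Gus adjacent number 2 × 7! = 10080 (treat the pair as a block with 2 internal orders).
Complementary counting: 40320 − 10080 = 30240.

30240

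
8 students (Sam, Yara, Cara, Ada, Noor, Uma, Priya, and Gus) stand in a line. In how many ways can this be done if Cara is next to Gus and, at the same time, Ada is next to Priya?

2880

Treat {Cara,Gus} as one block (2 orders) and {Ada,Priya} as another (2 orders).
That leaves 6 units to arrange: 2 × 2 × 6! = 4 × 720 = 2880.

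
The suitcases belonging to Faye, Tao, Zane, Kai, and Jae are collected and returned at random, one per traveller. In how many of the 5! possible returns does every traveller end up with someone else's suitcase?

Count assignments avoiding every fixed point. For any j of the 5 travellers fixed to their own suitcase, the other 5−j can be arranged in (5−j)! ways.
By inclusion–exclusion this is Σ_{j=0}^{5} (−1)^j C(5,j)·(5−j)!.
Computing: 120 − 120 + 60 − 20 + 5 − 1 = 44.

44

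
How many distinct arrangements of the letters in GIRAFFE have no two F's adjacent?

Total arrangements of GIRAFFE: 7!/(2!) = 2520.
If the two F's are adjacent, glue them into one block, leaving 6 items to arrange: (6)! = 720 ways.
Subtracting, 2520 − 720 = 1800 arrangements keep the F's apart.

1800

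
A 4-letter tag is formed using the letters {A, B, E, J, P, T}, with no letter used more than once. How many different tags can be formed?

360

This is a permutation of 4 out of 6: P(6,4) = 6!/2!.
That product is 6 × 5 × 4 × 3 = 360.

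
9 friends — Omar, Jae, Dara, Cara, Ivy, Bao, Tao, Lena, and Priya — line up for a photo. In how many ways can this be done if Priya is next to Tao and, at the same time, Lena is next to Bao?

20160

Treat {Priya,Tao} as one block (2 orders) and {Lena,Bao} as another (2 orders).
That leaves 7 units to arrange: 2 × 2 × 7! = 4 × 5040 = 20160.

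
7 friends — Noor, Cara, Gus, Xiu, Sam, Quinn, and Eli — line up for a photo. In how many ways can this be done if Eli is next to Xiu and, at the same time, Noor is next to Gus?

480

Treat {Eli,Xiu} as one block (2 orders) and {Noor,Gus} as another (2 orders).
That leaves 5 units to arrange: 2 × 2 × 5! = 4 × 120 = 480.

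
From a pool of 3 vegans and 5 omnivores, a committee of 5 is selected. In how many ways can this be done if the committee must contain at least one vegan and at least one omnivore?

Total 5-person selections from all 8: C(8,5) = 56.
Selections missing a whole group: no vegans → C(5,5) = 1; no omnivores → C(3,5) = 0.
Both groups omitted at once is impossible, so 56 − 1 = 55.

55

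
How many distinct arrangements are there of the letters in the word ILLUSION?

The 8 letters of ILLUSION have repeats: I appearing twice and L appearing twice.
So there are 8! / (2!·2!) = 10080 distinguishable arrangements.

10080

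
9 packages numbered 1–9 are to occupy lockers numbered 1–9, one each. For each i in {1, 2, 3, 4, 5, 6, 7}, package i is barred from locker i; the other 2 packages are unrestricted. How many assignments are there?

Let Aᵢ (for 1 ≤ i ≤ 7) be the placements that put package i in its forbidden locker. Any j of these fix j positions, leaving (9−j)! ways to fill the rest, and there are C(7,j) ways to pick which j.
By inclusion–exclusion, the number of valid placements is Σ_{j=0}^{7} (−1)^j C(7,j)·(9−j)!.
Computing: 362880 − 282240 + 105840 − 25200 + 4200 − 504 + 42 − 2 = 165016.

165016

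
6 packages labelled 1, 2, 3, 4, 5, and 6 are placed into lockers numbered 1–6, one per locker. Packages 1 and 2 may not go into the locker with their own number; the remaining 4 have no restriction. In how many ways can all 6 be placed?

Let Aᵢ (for i ∈ {1, 2}) be the placements that put package i in its forbidden locker. Any j of these fix j positions, leaving (6−j)! ways to fill the rest, and there are C(2,j) ways to pick which j.
By inclusion–exclusion, the number of valid placements is Σ_{j=0}^{2} (−1)^j C(2,j)·(6−j)!.
Computing: 720 − 240 + 24 = 504.

504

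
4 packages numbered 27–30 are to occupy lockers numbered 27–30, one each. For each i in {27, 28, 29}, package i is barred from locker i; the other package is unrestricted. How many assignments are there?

Let Aᵢ (for i ∈ {27, 28, 29}) be the placements that put package i in its forbidden locker. Any j of these fix j positions, leaving (4−j)! ways to fill the rest, and there are C(3,j) ways to pick which j.
By inclusion–exclusion, the number of valid placements is Σ_{j=0}^{3} (−1)^j C(3,j)·(4−j)!.
Computing: 24 − 18 + 6 − 1 = 11.

11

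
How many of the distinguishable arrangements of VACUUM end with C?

With the last slot taken by C, it remains to arrange the other 5 letters (VAUUM).
Those 5 letters have U appearing twice, giving (5)!/(2!) = 60.

60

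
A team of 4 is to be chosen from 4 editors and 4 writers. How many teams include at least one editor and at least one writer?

With no constraint there are C(8,4) = 70 possible selections.
Subtract selections that omit an entire group: no editors → C(4,4) = 1; no writers → C(4,4) = 1.
Both groups omitted at once is impossible, so 70 − 2 = 68.

68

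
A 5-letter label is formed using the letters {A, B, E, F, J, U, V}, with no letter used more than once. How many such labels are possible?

2520

With no repetition, fill the 5 letters in order: 7 choices, then 6, down to 3.
That product is 7 × 6 × 5 × 4 × 3 = 2520.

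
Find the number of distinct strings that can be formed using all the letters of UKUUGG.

60

Letter multiplicities in UKUUGG: G×2, K×1, U×3.
Dividing 6! = 720 by 3!·2! = 12 for the repeated letters gives 60.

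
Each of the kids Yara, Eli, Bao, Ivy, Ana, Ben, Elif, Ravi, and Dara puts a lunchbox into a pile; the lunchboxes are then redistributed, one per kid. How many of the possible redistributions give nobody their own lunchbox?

This is the derangement count D_9: permutations of 9 items with no fixed point.
By inclusion–exclusion this is Σ_{j=0}^{9} (−1)^j C(9,j)·(9−j)!.
Computing: 362880 − 362880 + 181440 − 60480 + 15120 − 3024 + 504 − 72 + 9 − 1 = 133496.

133496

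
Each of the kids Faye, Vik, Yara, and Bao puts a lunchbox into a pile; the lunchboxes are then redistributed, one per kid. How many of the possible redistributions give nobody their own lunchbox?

9

Count assignments avoiding every fixed point. For any j of the 4 kids fixed to their own lunchbox, the other 4−j can be arranged in (4−j)! ways.
By inclusion–exclusion this is Σ_{j=0}^{4} (−1)^j C(4,j)·(4−j)!.
Computing: 24 − 24 + 12 − 4 + 1 = 9.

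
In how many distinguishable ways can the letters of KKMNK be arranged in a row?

20

Letter multiplicities in KKMNK: K×3, M×1, N×1.
Dividing 5! = 120 by 3! = 6 for the repeated letters gives 20.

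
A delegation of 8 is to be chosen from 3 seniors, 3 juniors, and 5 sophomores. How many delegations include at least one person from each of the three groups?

163

Unrestricted: C(11,8) = 165 ways to pick any 8 of the 11.
Subtract selections that omit an entire group: no seniors → C(8,8) = 1; no juniors → C(8,8) = 1; no sophomores → C(6,8) = 0.
Add back selections omitting two groups (i.e. drawn from a single group): C(3,8) + C(3,8) + C(5,8) = 0.
By inclusion–exclusion: 165 − 2 + 0 = 163.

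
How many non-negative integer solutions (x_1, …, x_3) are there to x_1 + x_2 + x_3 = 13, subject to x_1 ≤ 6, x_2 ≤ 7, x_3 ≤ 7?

35

Without the upper bounds there are C(15,2) = 105 ways to split 13 among 3 variables.
Subtract solutions that violate a single cap (substitute x_i' = x_i − (cap_i+1)): x_1 ≥ 7 gives C(8,2) = 28; x_2 ≥ 8 gives C(7,2) = 21; x_3 ≥ 8 gives C(7,2) = 21. Together 70.
No two caps can be exceeded simultaneously, so the pair terms are all 0.
By inclusion–exclusion the count is 105 − 70 + 0 = 35.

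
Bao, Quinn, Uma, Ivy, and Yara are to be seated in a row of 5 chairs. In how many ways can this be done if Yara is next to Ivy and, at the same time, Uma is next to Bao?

Treat {Yara,Ivy} as one block (2 orders) and {Uma,Bao} as another (2 orders).
That leaves 3 units to arrange: 2 × 2 × 3! = 4 × 6 = 24.

24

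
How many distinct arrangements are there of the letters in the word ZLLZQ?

ZLLZQ has 5 letters with L appearing twice and Z appearing twice.
The number of distinct arrangements is 5!/(2!·2!) = 120/4 = 30.

30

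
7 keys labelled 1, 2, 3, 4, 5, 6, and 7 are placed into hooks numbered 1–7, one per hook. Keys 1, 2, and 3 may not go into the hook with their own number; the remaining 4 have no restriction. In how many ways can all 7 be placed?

3216

Let Aᵢ (for i ∈ {1, 2, 3}) be the placements that put key i in its forbidden hook. Any j of these fix j positions, leaving (7−j)! ways to fill the rest, and there are C(3,j) ways to pick which j.
By inclusion–exclusion, the number of valid placements is Σ_{j=0}^{3} (−1)^j C(3,j)·(7−j)!.
Computing: 5040 − 2160 + 360 − 24 = 3216.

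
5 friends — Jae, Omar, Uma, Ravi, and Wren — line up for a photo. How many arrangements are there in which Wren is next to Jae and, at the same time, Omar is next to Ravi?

Treat {Wren,Jae} as one block (2 orders) and {Omar,Ravi} as another (2 orders).
That leaves 3 units to arrange: 2 × 2 × 3! = 4 × 6 = 24.

24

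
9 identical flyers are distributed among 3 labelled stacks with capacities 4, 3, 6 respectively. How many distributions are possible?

Ignoring the caps, the number of non-negative solutions to x_1+…+x_3 = 9 is C(11,2) = 55.
Subtract solutions that violate a single cap (substitute x_i' = x_i − (cap_i+1)): x_1 ≥ 5 gives C(6,2) = 15; x_2 ≥ 4 gives C(7,2) = 21; x_3 ≥ 7 gives C(4,2) = 6. Together 42.
Add back pairs where two caps are both exceeded: 1 + 0 + 0 = 1.
By inclusion–exclusion the count is 55 − 42 + 1 = 14.

14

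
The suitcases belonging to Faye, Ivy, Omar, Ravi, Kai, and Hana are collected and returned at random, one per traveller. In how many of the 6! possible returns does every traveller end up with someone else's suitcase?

Count assignments avoiding every fixed point. For any j of the 6 travellers fixed to their own suitcase, the other 6−j can be arranged in (6−j)! ways.
By inclusion–exclusion this is Σ_{j=0}^{6} (−1)^j C(6,j)·(6−j)!.
Computing: 720 − 720 + 360 − 120 + 30 − 6 + 1 = 265.

265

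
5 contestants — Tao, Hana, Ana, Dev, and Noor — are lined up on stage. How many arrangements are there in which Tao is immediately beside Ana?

48

Glue Tao and Ana into one block (2 internal orders), leaving 4 units to arrange in a row.
That gives 2 × 4! = 2 × 24 = 48.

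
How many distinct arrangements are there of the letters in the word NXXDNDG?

630

NXXDNDG has 7 letters with D appearing twice, N appearing twice, and X appearing twice.
So there are 7! / (2!·2!·2!) = 630 distinguishable arrangements.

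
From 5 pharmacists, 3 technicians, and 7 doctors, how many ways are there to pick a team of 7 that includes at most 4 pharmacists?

Split by how many pharmacists are chosen (0 through 4).
Sum: C(5,0)·C(10,7) + C(5,1)·C(10,6) + C(5,2)·C(10,5) + C(5,3)·C(10,4) + C(5,4)·C(10,3) = 120 + 1050 + 2520 + 2100 + 600 = 6390.

6390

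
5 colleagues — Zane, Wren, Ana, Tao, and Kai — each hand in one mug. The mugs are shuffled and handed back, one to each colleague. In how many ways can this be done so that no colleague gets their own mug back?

44

Let Aᵢ be the assignments in which colleague i gets their own mug. We want the size of the complement of A₁∪…∪A_5.
By inclusion–exclusion this is Σ_{j=0}^{5} (−1)^j C(5,j)·(5−j)!.
Computing: 120 − 120 + 60 − 20 + 5 − 1 = 44.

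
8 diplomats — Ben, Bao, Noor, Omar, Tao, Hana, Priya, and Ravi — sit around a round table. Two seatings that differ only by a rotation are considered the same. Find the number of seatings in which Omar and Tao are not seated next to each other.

All circular seatings of 8 people number (7)! = 5040.
Seatings with Omar beside Tao: treat them as a block with 2 internal orders, giving 2 × (6)! = 1440.
Subtracting, 5040 − 1440 = 3600.

3600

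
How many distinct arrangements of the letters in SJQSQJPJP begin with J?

With the first slot taken by J, it remains to arrange the other 8 letters (SQSQJPJP).
Those 8 letters have J appearing twice, P appearing twice, Q appearing twice, and S appearing twice, giving (8)!/(2!·2!·2!·2!) = 2520.

2520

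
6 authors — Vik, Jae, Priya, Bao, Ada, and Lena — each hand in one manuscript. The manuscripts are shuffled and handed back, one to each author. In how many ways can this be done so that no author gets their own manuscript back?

265

Let Aᵢ be the assignments in which author i gets their own manuscript. We want the size of the complement of A₁∪…∪A_6.
By inclusion–exclusion this is Σ_{j=0}^{6} (−1)^j C(6,j)·(6−j)!.
Computing: 720 − 720 + 360 − 120 + 30 − 6 + 1 = 265.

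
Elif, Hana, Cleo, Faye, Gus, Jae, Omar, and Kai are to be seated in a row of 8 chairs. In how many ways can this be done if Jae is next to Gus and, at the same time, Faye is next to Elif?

Treat {Jae,Gus} as one block (2 orders) and {Faye,Elif} as another (2 orders).
That leaves 6 units to arrange: 2 × 2 × 6! = 4 × 720 = 2880.

2880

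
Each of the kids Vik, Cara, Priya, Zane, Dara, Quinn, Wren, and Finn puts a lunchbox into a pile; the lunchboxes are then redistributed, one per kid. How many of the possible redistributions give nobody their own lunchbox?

Count assignments avoiding every fixed point. For any j of the 8 kids fixed to their own lunchbox, the other 8−j can be arranged in (8−j)! ways.
By inclusion–exclusion this is Σ_{j=0}^{8} (−1)^j C(8,j)·(8−j)!.
Computing: 40320 − 40320 + 20160 − 6720 + 1680 − 336 + 56 − 8 + 1 = 14833.

14833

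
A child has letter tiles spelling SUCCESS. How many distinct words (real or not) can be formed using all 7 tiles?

420

SUCCESS has 7 letters with C appearing twice and S appearing 3 times.
So there are 7! / (3!·2!) = 420 distinguishable arrangements.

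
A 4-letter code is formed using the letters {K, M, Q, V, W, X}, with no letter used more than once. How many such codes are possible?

360

Choose and order 4 of the 6 symbols: the first letter has 6 options, the next 5, then 4, 3.
6 × 5 × 4 × 3 = 360.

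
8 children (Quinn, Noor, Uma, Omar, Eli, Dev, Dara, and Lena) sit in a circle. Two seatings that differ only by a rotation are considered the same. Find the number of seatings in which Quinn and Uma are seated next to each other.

Treat {Quinn, Uma} as one unit (2 internal orders) and seat the resulting 7 units around the table: (6)! circular arrangements.
So 2 × (6)! = 2 × 720 = 1440.

1440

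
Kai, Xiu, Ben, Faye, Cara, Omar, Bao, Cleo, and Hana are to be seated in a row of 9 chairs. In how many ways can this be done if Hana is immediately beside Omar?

80640

Place the 7 others and the Hana-Omar pair as 8 objects in a line; the pair has 2 internal arrangements.
So the count is 2·(8)! = 80640.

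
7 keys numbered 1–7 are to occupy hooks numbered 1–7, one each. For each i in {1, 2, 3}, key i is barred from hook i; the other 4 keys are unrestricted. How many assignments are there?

3216

Let Aᵢ (for i ∈ {1, 2, 3}) be the placements that put key i in its forbidden hook. Any j of these fix j positions, leaving (7−j)! ways to fill the rest, and there are C(3,j) ways to pick which j.
By inclusion–exclusion, the number of valid placements is Σ_{j=0}^{3} (−1)^j C(3,j)·(7−j)!.
Computing: 5040 − 2160 + 360 − 24 = 3216.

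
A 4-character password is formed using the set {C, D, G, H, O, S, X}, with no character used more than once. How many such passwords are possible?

This is a permutation of 4 out of 7: P(7,4) = 7!/3!.
That product is 7 × 6 × 5 × 4 = 840.

840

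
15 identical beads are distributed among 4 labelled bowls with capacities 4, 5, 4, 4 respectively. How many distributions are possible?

10

By stars and bars, unrestricted non-negative solutions to x_1+…+x_4 = 15 number C(15+3,3) = 816.
Subtract solutions that violate a single cap (substitute x_i' = x_i − (cap_i+1)): x_1 ≥ 5 gives C(13,3) = 286; x_2 ≥ 6 gives C(12,3) = 220; x_3 ≥ 5 gives C(13,3) = 286; x_4 ≥ 5 gives C(13,3) = 286. Together 1078.
Add back pairs where two caps are both exceeded: 35 + 56 + 56 + 35 + 35 + 56 = 273.
Subtract triples: 0 + 0 + 1 + 0 = 1.
By inclusion–exclusion the count is 816 − 1078 + 273 − 1 = 10.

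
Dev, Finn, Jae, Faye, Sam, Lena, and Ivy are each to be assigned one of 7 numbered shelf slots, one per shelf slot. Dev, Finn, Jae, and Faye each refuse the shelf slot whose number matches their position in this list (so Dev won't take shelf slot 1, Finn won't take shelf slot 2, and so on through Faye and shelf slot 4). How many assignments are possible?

2790

Let Aᵢ (for 1 ≤ i ≤ 4) be the placements that put person i in their forbidden shelf slot. Any j of these fix j positions, leaving (7−j)! ways to fill the rest, and there are C(4,j) ways to pick which j.
By inclusion–exclusion, the number of valid placements is Σ_{j=0}^{4} (−1)^j C(4,j)·(7−j)!.
Computing: 5040 − 2880 + 720 − 96 + 6 = 2790.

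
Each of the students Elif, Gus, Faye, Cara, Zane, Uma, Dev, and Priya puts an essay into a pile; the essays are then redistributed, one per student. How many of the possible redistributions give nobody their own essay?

Let Aᵢ be the assignments in which student i gets their own essay. We want the size of the complement of A₁∪…∪A_8.
By inclusion–exclusion this is Σ_{j=0}^{8} (−1)^j C(8,j)·(8−j)!.
Computing: 40320 − 40320 + 20160 − 6720 + 1680 − 336 + 56 − 8 + 1 = 14833.

14833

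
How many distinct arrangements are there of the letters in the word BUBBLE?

120

The 6 letters of BUBBLE have repeats: B appearing 3 times.
The number of distinct arrangements is 6!/(3!) = 720/6 = 120.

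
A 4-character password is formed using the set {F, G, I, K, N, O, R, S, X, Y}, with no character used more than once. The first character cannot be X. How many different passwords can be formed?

The first character has 10−1 = 9 choices (anything except X).
The remaining 3 characters are filled from the other 9 symbols without repetition: 9 × 8 × 7 = 504.
Total: 9 × 504 = 4536.

4536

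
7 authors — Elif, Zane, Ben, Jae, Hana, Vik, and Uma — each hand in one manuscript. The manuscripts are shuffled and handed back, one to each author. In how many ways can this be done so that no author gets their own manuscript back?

This is the derangement count D_7: permutations of 7 items with no fixed point.
By inclusion–exclusion this is Σ_{j=0}^{7} (−1)^j C(7,j)·(7−j)!.
Computing: 5040 − 5040 + 2520 − 840 + 210 − 42 + 7 − 1 = 1854.

1854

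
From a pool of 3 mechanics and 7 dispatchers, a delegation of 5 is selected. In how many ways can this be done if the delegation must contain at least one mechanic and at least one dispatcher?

231

Total 5-person selections from all 10: C(10,5) = 252.
Subtract selections that omit an entire group: no mechanics → C(7,5) = 21; no dispatchers → C(3,5) = 0.
Both groups omitted at once is impossible, so 252 − 21 = 231.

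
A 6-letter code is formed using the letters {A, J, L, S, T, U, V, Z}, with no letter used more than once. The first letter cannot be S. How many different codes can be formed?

17640

The first letter has 8−1 = 7 choices (anything except S).
The remaining 5 letters are filled from the other 7 symbols without repetition: 7 × 6 × 5 × 4 × 3 = 2520.
Total: 7 × 2520 = 17640.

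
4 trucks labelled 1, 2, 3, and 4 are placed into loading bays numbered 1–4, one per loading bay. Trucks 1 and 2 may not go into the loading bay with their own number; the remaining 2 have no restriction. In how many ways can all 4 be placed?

14

Let Aᵢ (for i ∈ {1, 2}) be the placements that put truck i in its forbidden loading bay. Any j of these fix j positions, leaving (4−j)! ways to fill the rest, and there are C(2,j) ways to pick which j.
By inclusion–exclusion, the number of valid placements is Σ_{j=0}^{2} (−1)^j C(2,j)·(4−j)!.
Computing: 24 − 12 + 2 = 14.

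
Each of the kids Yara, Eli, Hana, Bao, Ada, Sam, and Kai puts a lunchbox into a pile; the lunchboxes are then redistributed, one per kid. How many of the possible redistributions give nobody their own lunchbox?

1854

This is the derangement count D_7: permutations of 7 items with no fixed point.
By inclusion–exclusion this is Σ_{j=0}^{7} (−1)^j C(7,j)·(7−j)!.
Computing: 5040 − 5040 + 2520 − 840 + 210 − 42 + 7 − 1 = 1854.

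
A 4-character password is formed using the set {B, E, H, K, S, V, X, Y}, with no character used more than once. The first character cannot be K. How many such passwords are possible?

The first character has 8−1 = 7 choices (anything except K).
The remaining 3 characters are filled from the other 7 symbols without repetition: 7 × 6 × 5 = 210.
Total: 7 × 210 = 1470.

1470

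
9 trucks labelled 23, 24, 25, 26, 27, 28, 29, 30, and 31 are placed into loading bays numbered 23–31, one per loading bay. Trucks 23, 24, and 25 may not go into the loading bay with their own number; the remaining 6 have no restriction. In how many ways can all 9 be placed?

Let Aᵢ (for i ∈ {23, 24, 25}) be the placements that put truck i in its forbidden loading bay. Any j of these fix j positions, leaving (9−j)! ways to fill the rest, and there are C(3,j) ways to pick which j.
By inclusion–exclusion, the number of valid placements is Σ_{j=0}^{3} (−1)^j C(3,j)·(9−j)!.
Computing: 362880 − 120960 + 15120 − 720 = 256320.

256320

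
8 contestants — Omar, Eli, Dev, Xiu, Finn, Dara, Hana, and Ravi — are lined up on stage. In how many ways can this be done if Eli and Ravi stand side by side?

10080

Glue Eli and Ravi into one block (2 internal orders), leaving 7 units to arrange in a row.
That gives 2 × 7! = 2 × 5040 = 10080.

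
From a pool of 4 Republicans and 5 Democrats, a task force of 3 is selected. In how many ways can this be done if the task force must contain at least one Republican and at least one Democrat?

Total 3-person selections from all 9: C(9,3) = 84.
Selections missing a whole group: no Republicans → C(5,3) = 10; no Democrats → C(4,3) = 4.
Both groups omitted at once is impossible, so 84 − 14 = 70.

70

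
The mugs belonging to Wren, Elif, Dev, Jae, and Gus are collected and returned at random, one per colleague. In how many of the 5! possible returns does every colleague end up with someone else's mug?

44

Let Aᵢ be the assignments in which colleague i gets their own mug. We want the size of the complement of A₁∪…∪A_5.
By inclusion–exclusion this is Σ_{j=0}^{5} (−1)^j C(5,j)·(5−j)!.
Computing: 120 − 120 + 60 − 20 + 5 − 1 = 44.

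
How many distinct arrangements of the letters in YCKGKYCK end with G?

210

Fix G in the last position and arrange the remaining 7 letters.
Those 7 letters have C appearing twice, K appearing 3 times, and Y appearing twice, giving (7)!/(3!·2!·2!) = 210.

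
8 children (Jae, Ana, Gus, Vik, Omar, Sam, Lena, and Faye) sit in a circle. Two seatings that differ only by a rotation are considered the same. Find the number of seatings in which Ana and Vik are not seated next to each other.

All circular seatings of 8 people number (7)! = 5040.
Seatings with Ana beside Vik: treat them as a block with 2 internal orders, giving 2 × (6)! = 1440.
Subtracting, 5040 − 1440 = 3600.

3600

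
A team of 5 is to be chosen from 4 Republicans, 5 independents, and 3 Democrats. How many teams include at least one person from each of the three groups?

Unrestricted: C(12,5) = 792 ways to pick any 5 of the 12.
Subtract selections that omit an entire group: no Republicans → C(8,5) = 56; no independents → C(7,5) = 21; no Democrats → C(9,5) = 126.
Add back selections omitting two groups (i.e. drawn from a single group): C(4,5) + C(5,5) + C(3,5) = 1.
By inclusion–exclusion: 792 − 203 + 1 = 590.

590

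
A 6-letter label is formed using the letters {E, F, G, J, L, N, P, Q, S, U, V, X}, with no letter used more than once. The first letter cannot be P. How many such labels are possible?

The first letter has 12−1 = 11 choices (anything except P).
The remaining 5 letters are filled from the other 11 symbols without repetition: 11 × 10 × 9 × 8 × 7 = 55440.
Total: 11 × 55440 = 609840.

609840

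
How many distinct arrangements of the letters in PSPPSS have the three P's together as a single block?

4

Treat the 3 copies of P as a single block. The multiset to arrange is then {PPP, S, S, S}, 4 items in all.
That gives (4)!/(3!) = 4 arrangements.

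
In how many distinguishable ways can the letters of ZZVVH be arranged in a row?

The 5 letters of ZZVVH have repeats: V appearing twice and Z appearing twice.
The number of distinct arrangements is 5!/(2!·2!) = 120/4 = 30.

30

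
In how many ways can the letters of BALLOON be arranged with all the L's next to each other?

360

Treat the 2 copies of L as a single block. The multiset to arrange is then {LL, A, B, N, O, O}, 6 items in all.
That gives (6)!/(2!) = 360 arrangements.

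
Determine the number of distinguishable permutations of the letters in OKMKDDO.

630

Letter multiplicities in OKMKDDO: D×2, K×2, M×1, O×2.
Dividing 7! = 5040 by 2!·2!·2! = 8 for the repeated letters gives 630.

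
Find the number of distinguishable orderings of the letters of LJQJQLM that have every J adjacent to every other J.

Treat the 2 copies of J as a single block. The multiset to arrange is then {JJ, L, L, M, Q, Q}, 6 items in all.
That gives (6)!/(2!·2!) = 180 arrangements.

180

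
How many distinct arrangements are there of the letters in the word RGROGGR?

140

The 7 letters of RGROGGR have repeats: G appearing 3 times and R appearing 3 times.
So there are 7! / (3!·3!) = 140 distinguishable arrangements.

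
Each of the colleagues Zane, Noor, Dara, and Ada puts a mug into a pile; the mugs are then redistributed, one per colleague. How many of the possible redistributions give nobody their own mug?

9

This is the derangement count D_4: permutations of 4 items with no fixed point.
By inclusion–exclusion this is Σ_{j=0}^{4} (−1)^j C(4,j)·(4−j)!.
Computing: 24 − 24 + 12 − 4 + 1 = 9.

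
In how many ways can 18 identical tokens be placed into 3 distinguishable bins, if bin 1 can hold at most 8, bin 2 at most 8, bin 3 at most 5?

Ignoring the caps, the number of non-negative solutions to x_1+…+x_3 = 18 is C(20,2) = 190.
Subtract solutions that violate a single cap (substitute x_i' = x_i − (cap_i+1)): x_1 ≥ 9 gives C(11,2) = 55; x_2 ≥ 9 gives C(11,2) = 55; x_3 ≥ 6 gives C(14,2) = 91. Together 201.
Add back pairs where two caps are both exceeded: 1 + 10 + 10 = 21.
By inclusion–exclusion the count is 190 − 201 + 21 = 10.

10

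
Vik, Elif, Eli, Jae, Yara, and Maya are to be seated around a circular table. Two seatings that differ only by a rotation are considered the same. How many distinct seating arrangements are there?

120

Around a circle, 6 distinct people have 6!/6 = (5)! = 120 rotationally distinct seatings.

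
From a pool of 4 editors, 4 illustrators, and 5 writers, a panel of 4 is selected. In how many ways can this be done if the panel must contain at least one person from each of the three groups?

Total 4-person selections from all 13: C(13,4) = 715.
Subtract selections that omit an entire group: no editors → C(9,4) = 126; no illustrators → C(9,4) = 126; no writers → C(8,4) = 70.
Add back selections omitting two groups (i.e. drawn from a single group): C(4,4) + C(4,4) + C(5,4) = 7.
By inclusion–exclusion: 715 − 322 + 7 = 400.

400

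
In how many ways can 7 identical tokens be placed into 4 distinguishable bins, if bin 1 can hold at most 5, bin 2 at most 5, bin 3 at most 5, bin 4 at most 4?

98

Without the upper bounds there are C(10,3) = 120 ways to split 7 among 4 bins.
Subtract solutions that violate a single cap (substitute x_i' = x_i − (cap_i+1)): x_1 ≥ 6 gives C(4,3) = 4; x_2 ≥ 6 gives C(4,3) = 4; x_3 ≥ 6 gives C(4,3) = 4; x_4 ≥ 5 gives C(5,3) = 10. Together 22.
No two caps can be exceeded simultaneously, so the pair terms are all 0.
By inclusion–exclusion the count is 120 − 22 + 0 = 98.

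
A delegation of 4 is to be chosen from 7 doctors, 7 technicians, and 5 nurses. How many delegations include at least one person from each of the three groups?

Unrestricted: C(19,4) = 3876 ways to pick any 4 of the 19.
Subtract selections that omit an entire group: no doctors → C(12,4) = 495; no technicians → C(12,4) = 495; no nurses → C(14,4) = 1001.
Add back selections omitting two groups (i.e. drawn from a single group): C(7,4) + C(7,4) + C(5,4) = 75.
By inclusion–exclusion: 3876 − 1991 + 75 = 1960.

1960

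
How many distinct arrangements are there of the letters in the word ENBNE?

30

ENBNE has 5 letters with E appearing twice and N appearing twice.
So there are 5! / (2!·2!) = 30 distinguishable arrangements.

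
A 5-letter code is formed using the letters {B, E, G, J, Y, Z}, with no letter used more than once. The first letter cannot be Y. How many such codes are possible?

The first letter has 6−1 = 5 choices (anything except Y).
The remaining 4 letters are filled from the other 5 symbols without repetition: 5 × 4 × 3 × 2 = 120.
Total: 5 × 120 = 600.

600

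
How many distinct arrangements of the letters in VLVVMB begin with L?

20

With the first slot taken by L, it remains to arrange the other 5 letters (VVVMB).
Those 5 letters have V appearing 3 times, giving (5)!/(3!) = 20.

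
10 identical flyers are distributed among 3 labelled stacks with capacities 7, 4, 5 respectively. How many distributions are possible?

Ignoring the caps, the number of non-negative solutions to x_1+…+x_3 = 10 is C(12,2) = 66.
Subtract solutions that violate a single cap (substitute x_i' = x_i − (cap_i+1)): x_1 ≥ 8 gives C(4,2) = 6; x_2 ≥ 5 gives C(7,2) = 21; x_3 ≥ 6 gives C(6,2) = 15. Together 42.
No two caps can be exceeded simultaneously, so the pair terms are all 0.
By inclusion–exclusion the count is 66 − 42 + 0 = 24.

24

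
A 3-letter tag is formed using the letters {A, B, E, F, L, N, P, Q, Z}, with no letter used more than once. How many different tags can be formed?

This is a permutation of 3 out of 9: P(9,3) = 9!/6!.
9 × 8 × 7 = 504.

504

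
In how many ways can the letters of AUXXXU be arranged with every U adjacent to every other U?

20

Treat the 2 copies of U as a single block. The multiset to arrange is then {UU, A, X, X, X}, 5 items in all.
That gives (5)!/(3!) = 20 arrangements.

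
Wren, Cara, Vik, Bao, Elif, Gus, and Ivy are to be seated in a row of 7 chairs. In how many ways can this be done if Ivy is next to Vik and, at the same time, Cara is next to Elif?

Treat {Ivy,Vik} as one block (2 orders) and {Cara,Elif} as another (2 orders).
That leaves 5 units to arrange: 2 × 2 × 5! = 4 × 120 = 480.

480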